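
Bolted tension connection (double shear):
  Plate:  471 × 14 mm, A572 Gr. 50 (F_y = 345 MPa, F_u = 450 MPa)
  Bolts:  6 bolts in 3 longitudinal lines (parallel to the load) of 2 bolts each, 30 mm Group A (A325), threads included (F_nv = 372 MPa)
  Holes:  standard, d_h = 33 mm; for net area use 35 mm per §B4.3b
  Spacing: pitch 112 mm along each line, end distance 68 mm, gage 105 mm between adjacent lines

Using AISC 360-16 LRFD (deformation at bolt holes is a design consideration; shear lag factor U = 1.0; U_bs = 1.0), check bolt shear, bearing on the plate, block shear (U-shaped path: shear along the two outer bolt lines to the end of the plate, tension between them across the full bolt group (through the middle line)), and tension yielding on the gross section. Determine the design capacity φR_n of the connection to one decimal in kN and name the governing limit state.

1384.4 kN (block shear governs)

Bolt shear: A_b = π(30)²/4 = 706.86 mm². φR_n = 0.75 × 372 × 706.86 × 6 × 2 = 2366.6 kN.
Bearing (14 mm plate, F_u = 450 MPa): end bolts L_c = 68 − 33/2 = 51.5, R_n = min(1.2×51.5×14×450, 2.4×30×14×450) = 389.34 kN/bolt; interior L_c = 112 − 33 = 79, R_n = 453.6 kN/bolt. φR_n = 0.75 × (3×389.34 + 3×453.6) = 1896.6 kN.
Block shear: shear path 2×[68+1×112] = 2×180 mm, A_gv = 5040, A_nv = 2×(180 − 1.5×35)×14 = 3570 mm²; tension across gage: (210 − 2×35)×14 = 1960 mm². R_n = min(0.6×450×3570, 0.6×345×5040) + 1.0×450×1960 = min(963.9, 1043.3) + 882 = 1845.9 kN. φR_n = 0.75 × 1845.9 = 1384.4 kN.
Tension yield (gross): A_g = 471×14 = 6594 mm². φR_n = 0.90 × 345 × 6594 = 2047.4 kN.
Governing: min(2366.6, 1896.6, 1384.4, 2047.4) = 1384.4 kN → block shear.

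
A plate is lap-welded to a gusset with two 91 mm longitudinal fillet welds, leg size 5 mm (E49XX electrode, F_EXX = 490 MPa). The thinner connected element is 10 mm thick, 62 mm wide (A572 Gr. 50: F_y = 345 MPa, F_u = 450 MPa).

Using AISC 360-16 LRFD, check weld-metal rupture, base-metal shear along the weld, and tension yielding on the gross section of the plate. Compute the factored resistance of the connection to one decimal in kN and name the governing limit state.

141.9 kN (weld metal governs)

Weld metal: throat = 0.707×5 = 3.535 mm, L = 2×91 = 182 mm. φR_n = 0.75 × 0.6 × 490 × 3.535 × 182 = 141.9 kN.
Base metal shear (10 mm plate): yield φR_n = 1.0×0.6×345×10×182 = 376.7 kN; rupture φR_n = 0.75×0.6×450×10×182 = 368.6 kN; take 368.6 kN (rupture).
Tension yield (gross): A_g = 62×10 = 620 mm². φR_n = 0.90 × 345 × 620 = 192.5 kN.
Governing: min(141.9, 368.6, 192.5) = 141.9 kN → weld metal.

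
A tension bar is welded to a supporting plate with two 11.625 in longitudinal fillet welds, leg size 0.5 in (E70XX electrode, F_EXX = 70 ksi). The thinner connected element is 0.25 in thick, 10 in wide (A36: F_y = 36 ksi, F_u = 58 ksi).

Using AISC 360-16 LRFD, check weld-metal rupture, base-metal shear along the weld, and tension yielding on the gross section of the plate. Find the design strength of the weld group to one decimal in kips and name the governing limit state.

Weld metal: throat = 0.707×0.5 = 0.3535 in, L = 2×11.625 = 23.25 in. φR_n = 0.75 × 0.6 × 70 × 0.3535 × 23.25 = 258.9 kips.
Base metal shear (0.25 in plate): yield φR_n = 1.0×0.6×36×0.25×23.25 = 125.6 kips; rupture φR_n = 0.75×0.6×58×0.25×23.25 = 151.7 kips; take 125.6 kips (yield).
Tension yield (gross): A_g = 10×0.25 = 2.5 in². φR_n = 0.90 × 36 × 2.5 = 81.0 kips.
Governing: min(258.9, 125.6, 81.0) = 81.0 kips → gross-section yield.

81.0 kips (gross-section yield governs)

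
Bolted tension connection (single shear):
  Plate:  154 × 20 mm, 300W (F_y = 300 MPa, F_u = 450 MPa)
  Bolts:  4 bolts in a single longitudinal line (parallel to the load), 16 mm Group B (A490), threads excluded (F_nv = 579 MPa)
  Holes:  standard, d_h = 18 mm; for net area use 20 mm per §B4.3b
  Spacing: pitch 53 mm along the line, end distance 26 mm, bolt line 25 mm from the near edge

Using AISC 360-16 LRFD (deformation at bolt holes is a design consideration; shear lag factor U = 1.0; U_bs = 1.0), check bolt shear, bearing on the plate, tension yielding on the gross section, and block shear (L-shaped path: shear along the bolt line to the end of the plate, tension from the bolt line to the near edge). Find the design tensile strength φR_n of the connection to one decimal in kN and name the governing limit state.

Bolt shear: A_b = π(16)²/4 = 201.06 mm². φR_n = 0.75 × 579 × 201.06 × 4 × 1 = 349.2 kN.
Bearing (20 mm plate, F_u = 450 MPa): end bolts L_c = 26 − 18/2 = 17, R_n = min(1.2×17×20×450, 2.4×16×20×450) = 183.6 kN/bolt; interior L_c = 53 − 18 = 35, R_n = 345.6 kN/bolt. φR_n = 0.75 × (1×183.6 + 3×345.6) = 915.3 kN.
Tension yield (gross): A_g = 154×20 = 3080 mm². φR_n = 0.90 × 300 × 3080 = 831.6 kN.
Block shear: shear path 1×[26+3×53] = 1×185 mm, A_gv = 3700, A_nv = 1×(185 − 3.5×20)×20 = 2300 mm²; tension to near edge: (25 − 0.5×20)×20 = 300 mm². R_n = min(0.6×450×2300, 0.6×300×3700) + 1.0×450×300 = min(621, 666) + 135 = 756 kN. φR_n = 0.75 × 756 = 567.0 kN.
Governing: min(349.2, 915.3, 831.6, 567.0) = 349.2 kN → bolt shear.

349.2 kN (bolt shear governs)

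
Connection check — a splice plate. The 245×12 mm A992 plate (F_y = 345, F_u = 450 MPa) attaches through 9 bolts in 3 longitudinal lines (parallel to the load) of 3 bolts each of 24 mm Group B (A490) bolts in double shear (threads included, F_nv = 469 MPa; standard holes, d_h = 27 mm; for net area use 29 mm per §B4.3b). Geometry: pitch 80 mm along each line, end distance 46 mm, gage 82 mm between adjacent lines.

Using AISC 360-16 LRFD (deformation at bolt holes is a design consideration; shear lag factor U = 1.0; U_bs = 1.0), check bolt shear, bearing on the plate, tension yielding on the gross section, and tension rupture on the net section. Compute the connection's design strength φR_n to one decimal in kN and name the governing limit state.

Bolt shear: A_b = π(24)²/4 = 452.39 mm². φR_n = 0.75 × 469 × 452.39 × 9 × 2 = 2864.3 kN.
Bearing (12 mm plate, F_u = 450 MPa): end bolts L_c = 46 − 27/2 = 32.5, R_n = min(1.2×32.5×12×450, 2.4×24×12×450) = 210.6 kN/bolt; interior L_c = 80 − 27 = 53, R_n = 311.04 kN/bolt. φR_n = 0.75 × (3×210.6 + 6×311.04) = 1873.5 kN.
Tension yield (gross): A_g = 245×12 = 2940 mm². φR_n = 0.90 × 345 × 2940 = 912.9 kN.
Tension rupture (net): A_n = (245 − 3×29)×12 = 1896 mm² (U = 1.0, A_e = A_n). φR_n = 0.75 × 450 × 1896 = 639.9 kN.
Governing: min(2864.3, 1873.5, 912.9, 639.9) = 639.9 kN → net-section rupture.

639.9 kN (net-section rupture governs)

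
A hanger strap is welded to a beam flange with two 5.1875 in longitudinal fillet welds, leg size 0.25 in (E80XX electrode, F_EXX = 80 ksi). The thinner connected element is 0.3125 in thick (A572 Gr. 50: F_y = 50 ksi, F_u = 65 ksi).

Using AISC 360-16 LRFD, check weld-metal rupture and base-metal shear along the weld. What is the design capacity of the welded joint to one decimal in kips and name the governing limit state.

66.0 kips (weld metal governs)

Weld metal: throat = 0.707×0.25 = 0.17675 in, L = 2×5.1875 = 10.375 in. φR_n = 0.75 × 0.6 × 80 × 0.17675 × 10.375 = 66.0 kips.
Base metal shear (0.3125 in plate): yield φR_n = 1.0×0.6×50×0.3125×10.375 = 97.3 kips; rupture φR_n = 0.75×0.6×65×0.3125×10.375 = 94.8 kips; take 94.8 kips (rupture).
Governing: min(66.0, 94.8) = 66.0 kips → weld metal.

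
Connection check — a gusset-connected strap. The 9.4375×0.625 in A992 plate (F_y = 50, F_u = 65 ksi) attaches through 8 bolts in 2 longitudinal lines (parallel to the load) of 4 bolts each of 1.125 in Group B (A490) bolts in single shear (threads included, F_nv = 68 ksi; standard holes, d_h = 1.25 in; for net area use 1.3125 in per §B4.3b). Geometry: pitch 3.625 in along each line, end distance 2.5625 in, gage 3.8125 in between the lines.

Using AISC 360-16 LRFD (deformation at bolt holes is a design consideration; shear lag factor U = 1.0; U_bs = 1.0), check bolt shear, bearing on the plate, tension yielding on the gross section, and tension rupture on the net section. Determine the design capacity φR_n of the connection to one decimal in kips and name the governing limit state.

Bolt shear: A_b = π(1.125)²/4 = 0.99402 in². φR_n = 0.75 × 68 × 0.99402 × 8 × 1 = 405.6 kips.
Bearing (0.625 in plate, F_u = 65 ksi): end bolts L_c = 2.5625 − 1.25/2 = 1.9375, R_n = min(1.2×1.9375×0.625×65, 2.4×1.125×0.625×65) = 94.453 kips/bolt; interior L_c = 3.625 − 1.25 = 2.375, R_n = 109.69 kips/bolt. φR_n = 0.75 × (2×94.453 + 6×109.69) = 635.3 kips.
Tension yield (gross): A_g = 9.4375×0.625 = 5.8984 in². φR_n = 0.90 × 50 × 5.8984 = 265.4 kips.
Tension rupture (net): A_n = (9.4375 − 2×1.3125)×0.625 = 4.2578 in² (U = 1.0, A_e = A_n). φR_n = 0.75 × 65 × 4.2578 = 207.6 kips.
Governing: min(405.6, 635.3, 265.4, 207.6) = 207.6 kips → net-section rupture.

207.6 kips (net-section rupture governs)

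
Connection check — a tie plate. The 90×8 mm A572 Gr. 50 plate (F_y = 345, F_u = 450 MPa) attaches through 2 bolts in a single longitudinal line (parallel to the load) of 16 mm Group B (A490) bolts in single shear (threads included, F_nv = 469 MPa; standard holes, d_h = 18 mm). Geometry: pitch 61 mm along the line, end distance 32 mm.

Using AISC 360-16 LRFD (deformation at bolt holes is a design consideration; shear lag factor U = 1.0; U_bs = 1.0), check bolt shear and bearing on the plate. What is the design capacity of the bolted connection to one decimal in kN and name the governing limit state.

Bolt shear: A_b = π(16)²/4 = 201.06 mm². φR_n = 0.75 × 469 × 201.06 × 2 × 1 = 141.4 kN.
Bearing (8 mm plate, F_u = 450 MPa): end bolts L_c = 32 − 18/2 = 23, R_n = min(1.2×23×8×450, 2.4×16×8×450) = 99.36 kN/bolt; interior L_c = 61 − 18 = 43, R_n = 138.24 kN/bolt. φR_n = 0.75 × (1×99.36 + 1×138.24) = 178.2 kN.
Governing: min(141.4, 178.2) = 141.4 kN → bolt shear.

141.4 kN (bolt shear governs)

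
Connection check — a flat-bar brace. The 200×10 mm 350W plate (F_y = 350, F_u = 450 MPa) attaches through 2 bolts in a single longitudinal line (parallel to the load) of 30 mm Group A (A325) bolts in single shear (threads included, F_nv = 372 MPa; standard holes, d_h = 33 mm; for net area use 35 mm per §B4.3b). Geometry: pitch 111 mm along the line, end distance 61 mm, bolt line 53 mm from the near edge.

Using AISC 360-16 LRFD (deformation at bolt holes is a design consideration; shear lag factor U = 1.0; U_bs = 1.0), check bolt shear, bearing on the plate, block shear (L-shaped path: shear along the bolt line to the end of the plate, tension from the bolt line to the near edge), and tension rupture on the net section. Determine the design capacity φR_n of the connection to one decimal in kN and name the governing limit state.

361.8 kN (block shear governs)

Bolt shear: A_b = π(30)²/4 = 706.86 mm². φR_n = 0.75 × 372 × 706.86 × 2 × 1 = 394.4 kN.
Bearing (10 mm plate, F_u = 450 MPa): end bolts L_c = 61 − 33/2 = 44.5, R_n = min(1.2×44.5×10×450, 2.4×30×10×450) = 240.3 kN/bolt; interior L_c = 111 − 33 = 78, R_n = 324 kN/bolt. φR_n = 0.75 × (1×240.3 + 1×324) = 423.2 kN.
Block shear: shear path 1×[61+1×111] = 1×172 mm, A_gv = 1720, A_nv = 1×(172 − 1.5×35)×10 = 1195 mm²; tension to near edge: (53 − 0.5×35)×10 = 355 mm². R_n = min(0.6×450×1195, 0.6×350×1720) + 1.0×450×355 = min(322.65, 361.2) + 159.75 = 482.4 kN. φR_n = 0.75 × 482.4 = 361.8 kN.
Tension rupture (net): A_n = (200 − 1×35)×10 = 1650 mm² (U = 1.0, A_e = A_n). φR_n = 0.75 × 450 × 1650 = 556.9 kN.
Governing: min(394.4, 423.2, 361.8, 556.9) = 361.8 kN → block shear.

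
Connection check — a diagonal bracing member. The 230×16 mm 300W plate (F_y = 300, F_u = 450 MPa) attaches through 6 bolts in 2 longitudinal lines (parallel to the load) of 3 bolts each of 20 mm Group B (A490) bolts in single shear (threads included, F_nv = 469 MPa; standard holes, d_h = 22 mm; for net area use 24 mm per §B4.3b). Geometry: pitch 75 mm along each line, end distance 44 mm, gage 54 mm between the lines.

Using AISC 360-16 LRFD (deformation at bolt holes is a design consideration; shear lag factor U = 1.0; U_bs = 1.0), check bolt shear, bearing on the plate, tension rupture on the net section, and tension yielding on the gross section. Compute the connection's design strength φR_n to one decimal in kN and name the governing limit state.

Bolt shear: A_b = π(20)²/4 = 314.16 mm². φR_n = 0.75 × 469 × 314.16 × 6 × 1 = 663.0 kN.
Bearing (16 mm plate, F_u = 450 MPa): end bolts L_c = 44 − 22/2 = 33, R_n = min(1.2×33×16×450, 2.4×20×16×450) = 285.12 kN/bolt; interior L_c = 75 − 22 = 53, R_n = 345.6 kN/bolt. φR_n = 0.75 × (2×285.12 + 4×345.6) = 1464.5 kN.
Tension rupture (net): A_n = (230 − 2×24)×16 = 2912 mm² (U = 1.0, A_e = A_n). φR_n = 0.75 × 450 × 2912 = 982.8 kN.
Tension yield (gross): A_g = 230×16 = 3680 mm². φR_n = 0.90 × 300 × 3680 = 993.6 kN.
Governing: min(663.0, 1464.5, 982.8, 993.6) = 663.0 kN → bolt shear.

663.0 kN (bolt shear governs)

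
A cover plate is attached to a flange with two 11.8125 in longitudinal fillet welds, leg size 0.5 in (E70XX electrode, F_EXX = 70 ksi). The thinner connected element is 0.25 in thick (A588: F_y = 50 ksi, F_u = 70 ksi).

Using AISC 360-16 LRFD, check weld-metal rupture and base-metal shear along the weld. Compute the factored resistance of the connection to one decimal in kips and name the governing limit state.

177.2 kips (base-metal shear governs)

Weld metal: throat = 0.707×0.5 = 0.3535 in, L = 2×11.8125 = 23.625 in. φR_n = 0.75 × 0.6 × 70 × 0.3535 × 23.625 = 263.1 kips.
Base metal shear (0.25 in plate): yield φR_n = 1.0×0.6×50×0.25×23.625 = 177.2 kips; rupture φR_n = 0.75×0.6×70×0.25×23.625 = 186.0 kips; take 177.2 kips (yield).
Governing: min(263.1, 177.2) = 177.2 kips → base-metal shear.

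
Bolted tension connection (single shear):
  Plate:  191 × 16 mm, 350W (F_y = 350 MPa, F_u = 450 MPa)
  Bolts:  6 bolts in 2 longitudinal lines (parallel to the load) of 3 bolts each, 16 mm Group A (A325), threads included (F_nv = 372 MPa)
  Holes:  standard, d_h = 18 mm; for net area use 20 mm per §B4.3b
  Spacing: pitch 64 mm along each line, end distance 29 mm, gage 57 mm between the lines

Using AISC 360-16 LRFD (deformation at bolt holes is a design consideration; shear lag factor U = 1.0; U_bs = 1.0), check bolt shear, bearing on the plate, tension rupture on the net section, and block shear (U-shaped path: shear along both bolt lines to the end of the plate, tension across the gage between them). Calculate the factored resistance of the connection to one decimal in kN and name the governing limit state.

336.6 kN (bolt shear governs)

Bolt shear: A_b = π(16)²/4 = 201.06 mm². φR_n = 0.75 × 372 × 201.06 × 6 × 1 = 336.6 kN.
Bearing (16 mm plate, F_u = 450 MPa): end bolts L_c = 29 − 18/2 = 20, R_n = min(1.2×20×16×450, 2.4×16×16×450) = 172.8 kN/bolt; interior L_c = 64 − 18 = 46, R_n = 276.48 kN/bolt. φR_n = 0.75 × (2×172.8 + 4×276.48) = 1088.6 kN.
Tension rupture (net): A_n = (191 − 2×20)×16 = 2416 mm² (U = 1.0, A_e = A_n). φR_n = 0.75 × 450 × 2416 = 815.4 kN.
Block shear: shear path 2×[29+2×64] = 2×157 mm, A_gv = 5024, A_nv = 2×(157 − 2.5×20)×16 = 3424 mm²; tension across gage: (57 − 1×20)×16 = 592 mm². R_n = min(0.6×450×3424, 0.6×350×5024) + 1.0×450×592 = min(924.48, 1055) + 266.4 = 1190.9 kN. φR_n = 0.75 × 1190.9 = 893.2 kN.
Governing: min(336.6, 1088.6, 815.4, 893.2) = 336.6 kN → bolt shear.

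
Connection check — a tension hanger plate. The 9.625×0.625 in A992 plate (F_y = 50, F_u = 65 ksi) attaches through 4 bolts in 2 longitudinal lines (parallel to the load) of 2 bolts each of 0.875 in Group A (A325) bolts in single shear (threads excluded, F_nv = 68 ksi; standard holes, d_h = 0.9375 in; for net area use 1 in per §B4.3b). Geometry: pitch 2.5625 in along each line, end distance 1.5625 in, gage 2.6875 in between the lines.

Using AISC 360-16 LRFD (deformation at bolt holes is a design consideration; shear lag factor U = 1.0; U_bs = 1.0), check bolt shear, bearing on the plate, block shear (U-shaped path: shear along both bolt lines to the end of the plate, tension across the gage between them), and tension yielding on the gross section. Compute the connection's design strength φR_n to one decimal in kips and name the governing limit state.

122.7 kips (bolt shear governs)

Bolt shear: A_b = π(0.875)²/4 = 0.60132 in². φR_n = 0.75 × 68 × 0.60132 × 4 × 1 = 122.7 kips.
Bearing (0.625 in plate, F_u = 65 ksi): end bolts L_c = 1.5625 − 0.9375/2 = 1.09375, R_n = min(1.2×1.09375×0.625×65, 2.4×0.875×0.625×65) = 53.32 kips/bolt; interior L_c = 2.5625 − 0.9375 = 1.625, R_n = 79.219 kips/bolt. φR_n = 0.75 × (2×53.32 + 2×79.219) = 198.8 kips.
Block shear: shear path 2×[1.5625+1×2.5625] = 2×4.125 in, A_gv = 5.1563, A_nv = 2×(4.125 − 1.5×1)×0.625 = 3.2813 in²; tension across gage: (2.6875 − 1×1)×0.625 = 1.0547 in². R_n = min(0.6×65×3.2813, 0.6×50×5.1563) + 1.0×65×1.0547 = min(127.97, 154.69) + 68.556 = 196.53 kips. φR_n = 0.75 × 196.53 = 147.4 kips.
Tension yield (gross): A_g = 9.625×0.625 = 6.0156 in². φR_n = 0.90 × 50 × 6.0156 = 270.7 kips.
Governing: min(122.7, 198.8, 147.4, 270.7) = 122.7 kips → bolt shear.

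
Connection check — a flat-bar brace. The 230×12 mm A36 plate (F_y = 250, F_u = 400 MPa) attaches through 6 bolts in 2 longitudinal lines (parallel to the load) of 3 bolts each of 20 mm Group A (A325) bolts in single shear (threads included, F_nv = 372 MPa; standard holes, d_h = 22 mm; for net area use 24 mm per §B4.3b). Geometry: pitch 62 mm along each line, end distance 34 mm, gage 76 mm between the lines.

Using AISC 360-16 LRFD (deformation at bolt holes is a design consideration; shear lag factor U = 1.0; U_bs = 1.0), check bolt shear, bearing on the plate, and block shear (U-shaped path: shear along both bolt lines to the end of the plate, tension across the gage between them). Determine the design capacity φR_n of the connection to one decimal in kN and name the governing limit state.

525.9 kN (bolt shear governs)

Bolt shear: A_b = π(20)²/4 = 314.16 mm². φR_n = 0.75 × 372 × 314.16 × 6 × 1 = 525.9 kN.
Bearing (12 mm plate, F_u = 400 MPa): end bolts L_c = 34 − 22/2 = 23, R_n = min(1.2×23×12×400, 2.4×20×12×400) = 132.48 kN/bolt; interior L_c = 62 − 22 = 40, R_n = 230.4 kN/bolt. φR_n = 0.75 × (2×132.48 + 4×230.4) = 889.9 kN.
Block shear: shear path 2×[34+2×62] = 2×158 mm, A_gv = 3792, A_nv = 2×(158 − 2.5×24)×12 = 2352 mm²; tension across gage: (76 − 1×24)×12 = 624 mm². R_n = min(0.6×400×2352, 0.6×250×3792) + 1.0×400×624 = min(564.48, 568.8) + 249.6 = 814.08 kN. φR_n = 0.75 × 814.08 = 610.6 kN.
Governing: min(525.9, 889.9, 610.6) = 525.9 kN → bolt shear.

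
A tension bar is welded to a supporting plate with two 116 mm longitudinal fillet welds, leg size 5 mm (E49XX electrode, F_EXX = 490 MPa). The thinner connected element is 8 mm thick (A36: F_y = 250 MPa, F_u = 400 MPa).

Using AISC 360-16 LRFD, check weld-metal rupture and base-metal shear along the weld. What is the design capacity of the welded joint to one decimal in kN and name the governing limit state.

Weld metal: throat = 0.707×5 = 3.535 mm, L = 2×116 = 232 mm. φR_n = 0.75 × 0.6 × 490 × 3.535 × 232 = 180.8 kN.
Base metal shear (8 mm plate): yield φR_n = 1.0×0.6×250×8×232 = 278.4 kN; rupture φR_n = 0.75×0.6×400×8×232 = 334.1 kN; take 278.4 kN (yield).
Governing: min(180.8, 278.4) = 180.8 kN → weld metal.

180.8 kN (weld metal governs)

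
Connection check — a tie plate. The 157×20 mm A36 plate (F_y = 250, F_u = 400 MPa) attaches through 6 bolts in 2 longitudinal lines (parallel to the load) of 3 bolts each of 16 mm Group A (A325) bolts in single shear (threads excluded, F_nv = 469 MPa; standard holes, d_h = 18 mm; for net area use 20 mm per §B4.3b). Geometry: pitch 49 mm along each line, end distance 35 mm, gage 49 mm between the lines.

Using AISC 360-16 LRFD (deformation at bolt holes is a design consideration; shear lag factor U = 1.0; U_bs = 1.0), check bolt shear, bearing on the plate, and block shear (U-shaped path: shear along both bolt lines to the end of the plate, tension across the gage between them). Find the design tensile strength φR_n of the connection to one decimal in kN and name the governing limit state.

424.3 kN (bolt shear governs)

Bolt shear: A_b = π(16)²/4 = 201.06 mm². φR_n = 0.75 × 469 × 201.06 × 6 × 1 = 424.3 kN.
Bearing (20 mm plate, F_u = 400 MPa): end bolts L_c = 35 − 18/2 = 26, R_n = min(1.2×26×20×400, 2.4×16×20×400) = 249.6 kN/bolt; interior L_c = 49 − 18 = 31, R_n = 297.6 kN/bolt. φR_n = 0.75 × (2×249.6 + 4×297.6) = 1267.2 kN.
Block shear: shear path 2×[35+2×49] = 2×133 mm, A_gv = 5320, A_nv = 2×(133 − 2.5×20)×20 = 3320 mm²; tension across gage: (49 − 1×20)×20 = 580 mm². R_n = min(0.6×400×3320, 0.6×250×5320) + 1.0×400×580 = min(796.8, 798) + 232 = 1028.8 kN. φR_n = 0.75 × 1028.8 = 771.6 kN.
Governing: min(424.3, 1267.2, 771.6) = 424.3 kN → bolt shear.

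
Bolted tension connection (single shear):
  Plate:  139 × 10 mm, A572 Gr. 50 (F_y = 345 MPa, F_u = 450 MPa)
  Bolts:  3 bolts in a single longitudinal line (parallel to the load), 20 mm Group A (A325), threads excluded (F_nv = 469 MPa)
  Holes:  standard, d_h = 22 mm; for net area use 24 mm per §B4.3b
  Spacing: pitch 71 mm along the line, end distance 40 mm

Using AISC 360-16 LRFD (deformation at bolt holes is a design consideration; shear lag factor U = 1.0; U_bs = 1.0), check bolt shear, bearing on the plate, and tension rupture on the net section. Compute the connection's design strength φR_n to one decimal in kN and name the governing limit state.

331.5 kN (bolt shear governs)

Bolt shear: A_b = π(20)²/4 = 314.16 mm². φR_n = 0.75 × 469 × 314.16 × 3 × 1 = 331.5 kN.
Bearing (10 mm plate, F_u = 450 MPa): end bolts L_c = 40 − 22/2 = 29, R_n = min(1.2×29×10×450, 2.4×20×10×450) = 156.6 kN/bolt; interior L_c = 71 − 22 = 49, R_n = 216 kN/bolt. φR_n = 0.75 × (1×156.6 + 2×216) = 441.5 kN.
Tension rupture (net): A_n = (139 − 1×24)×10 = 1150 mm² (U = 1.0, A_e = A_n). φR_n = 0.75 × 450 × 1150 = 388.1 kN.
Governing: min(331.5, 441.5, 388.1) = 331.5 kN → bolt shear.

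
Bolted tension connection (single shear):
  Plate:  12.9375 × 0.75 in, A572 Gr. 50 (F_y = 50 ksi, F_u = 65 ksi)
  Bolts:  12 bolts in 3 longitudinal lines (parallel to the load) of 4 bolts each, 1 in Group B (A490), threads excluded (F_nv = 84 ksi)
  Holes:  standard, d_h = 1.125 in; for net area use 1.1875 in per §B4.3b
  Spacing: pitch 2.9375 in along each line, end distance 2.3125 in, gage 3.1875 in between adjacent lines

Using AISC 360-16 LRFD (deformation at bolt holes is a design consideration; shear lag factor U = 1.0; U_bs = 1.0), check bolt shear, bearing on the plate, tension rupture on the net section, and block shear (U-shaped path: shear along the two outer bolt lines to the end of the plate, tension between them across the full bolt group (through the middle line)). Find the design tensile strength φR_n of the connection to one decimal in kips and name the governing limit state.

Bolt shear: A_b = π(1)²/4 = 0.7854 in². φR_n = 0.75 × 84 × 0.7854 × 12 × 1 = 593.8 kips.
Bearing (0.75 in plate, F_u = 65 ksi): end bolts L_c = 2.3125 − 1.125/2 = 1.75, R_n = min(1.2×1.75×0.75×65, 2.4×1×0.75×65) = 102.38 kips/bolt; interior L_c = 2.9375 − 1.125 = 1.8125, R_n = 106.03 kips/bolt. φR_n = 0.75 × (3×102.38 + 9×106.03) = 946.1 kips.
Tension rupture (net): A_n = (12.9375 − 3×1.1875)×0.75 = 7.0313 in² (U = 1.0, A_e = A_n). φR_n = 0.75 × 65 × 7.0313 = 342.8 kips.
Block shear: shear path 2×[2.3125+3×2.9375] = 2×11.125 in, A_gv = 16.688, A_nv = 2×(11.125 − 3.5×1.1875)×0.75 = 10.453 in²; tension across gage: (6.375 − 2×1.1875)×0.75 = 3 in². R_n = min(0.6×65×10.453, 0.6×50×16.688) + 1.0×65×3 = min(407.67, 500.64) + 195 = 602.67 kips. φR_n = 0.75 × 602.67 = 452.0 kips.
Governing: min(593.8, 946.1, 342.8, 452.0) = 342.8 kips → net-section rupture.

342.8 kips (net-section rupture governs)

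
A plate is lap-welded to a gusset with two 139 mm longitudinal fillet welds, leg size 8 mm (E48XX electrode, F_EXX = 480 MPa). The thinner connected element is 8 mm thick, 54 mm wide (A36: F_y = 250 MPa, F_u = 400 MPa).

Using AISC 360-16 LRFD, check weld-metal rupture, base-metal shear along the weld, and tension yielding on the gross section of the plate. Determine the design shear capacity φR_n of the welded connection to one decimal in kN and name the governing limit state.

Weld metal: throat = 0.707×8 = 5.656 mm, L = 2×139 = 278 mm. φR_n = 0.75 × 0.6 × 480 × 5.656 × 278 = 339.6 kN.
Base metal shear (8 mm plate): yield φR_n = 1.0×0.6×250×8×278 = 333.6 kN; rupture φR_n = 0.75×0.6×400×8×278 = 400.3 kN; take 333.6 kN (yield).
Tension yield (gross): A_g = 54×8 = 432 mm². φR_n = 0.90 × 250 × 432 = 97.2 kN.
Governing: min(339.6, 333.6, 97.2) = 97.2 kN → gross-section yield.

97.2 kN (gross-section yield governs)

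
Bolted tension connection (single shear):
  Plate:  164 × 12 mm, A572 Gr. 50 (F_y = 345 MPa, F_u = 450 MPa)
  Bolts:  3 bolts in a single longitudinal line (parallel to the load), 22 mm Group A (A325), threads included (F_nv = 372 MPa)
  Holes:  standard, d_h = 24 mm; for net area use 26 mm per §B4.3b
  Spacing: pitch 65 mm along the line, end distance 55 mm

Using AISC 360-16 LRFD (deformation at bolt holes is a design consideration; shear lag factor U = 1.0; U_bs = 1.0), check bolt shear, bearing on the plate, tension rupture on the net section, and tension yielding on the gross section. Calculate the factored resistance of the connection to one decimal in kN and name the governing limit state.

318.2 kN (bolt shear governs)

Bolt shear: A_b = π(22)²/4 = 380.13 mm². φR_n = 0.75 × 372 × 380.13 × 3 × 1 = 318.2 kN.
Bearing (12 mm plate, F_u = 450 MPa): end bolts L_c = 55 − 24/2 = 43, R_n = min(1.2×43×12×450, 2.4×22×12×450) = 278.64 kN/bolt; interior L_c = 65 − 24 = 41, R_n = 265.68 kN/bolt. φR_n = 0.75 × (1×278.64 + 2×265.68) = 607.5 kN.
Tension rupture (net): A_n = (164 − 1×26)×12 = 1656 mm² (U = 1.0, A_e = A_n). φR_n = 0.75 × 450 × 1656 = 558.9 kN.
Tension yield (gross): A_g = 164×12 = 1968 mm². φR_n = 0.90 × 345 × 1968 = 611.1 kN.
Governing: min(318.2, 607.5, 558.9, 611.1) = 318.2 kN → bolt shear.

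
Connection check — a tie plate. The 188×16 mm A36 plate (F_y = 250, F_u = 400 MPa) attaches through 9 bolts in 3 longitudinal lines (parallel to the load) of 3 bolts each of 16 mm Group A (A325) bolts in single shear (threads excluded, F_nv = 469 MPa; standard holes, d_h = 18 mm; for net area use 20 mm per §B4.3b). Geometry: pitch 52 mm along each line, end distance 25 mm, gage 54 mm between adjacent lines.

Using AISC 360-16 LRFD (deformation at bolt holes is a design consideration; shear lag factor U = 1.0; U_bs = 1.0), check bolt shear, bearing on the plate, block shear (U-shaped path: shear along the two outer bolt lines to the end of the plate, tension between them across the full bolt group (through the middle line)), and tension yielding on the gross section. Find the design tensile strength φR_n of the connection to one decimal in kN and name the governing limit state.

Bolt shear: A_b = π(16)²/4 = 201.06 mm². φR_n = 0.75 × 469 × 201.06 × 9 × 1 = 636.5 kN.
Bearing (16 mm plate, F_u = 400 MPa): end bolts L_c = 25 − 18/2 = 16, R_n = min(1.2×16×16×400, 2.4×16×16×400) = 122.88 kN/bolt; interior L_c = 52 − 18 = 34, R_n = 245.76 kN/bolt. φR_n = 0.75 × (3×122.88 + 6×245.76) = 1382.4 kN.
Block shear: shear path 2×[25+2×52] = 2×129 mm, A_gv = 4128, A_nv = 2×(129 − 2.5×20)×16 = 2528 mm²; tension across gage: (108 − 2×20)×16 = 1088 mm². R_n = min(0.6×400×2528, 0.6×250×4128) + 1.0×400×1088 = min(606.72, 619.2) + 435.2 = 1041.9 kN. φR_n = 0.75 × 1041.9 = 781.4 kN.
Tension yield (gross): A_g = 188×16 = 3008 mm². φR_n = 0.90 × 250 × 3008 = 676.8 kN.
Governing: min(636.5, 1382.4, 781.4, 676.8) = 636.5 kN → bolt shear.

636.5 kN (bolt shear governs)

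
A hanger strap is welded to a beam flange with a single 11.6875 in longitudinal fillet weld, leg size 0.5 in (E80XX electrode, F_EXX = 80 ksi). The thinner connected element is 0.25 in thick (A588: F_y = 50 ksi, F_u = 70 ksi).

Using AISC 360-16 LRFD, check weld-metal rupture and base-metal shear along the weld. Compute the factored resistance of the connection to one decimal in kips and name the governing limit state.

Weld metal: throat = 0.707×0.5 = 0.3535 in, L = 11.6875 in. φR_n = 0.75 × 0.6 × 80 × 0.3535 × 11.6875 = 148.7 kips.
Base metal shear (0.25 in plate): yield φR_n = 1.0×0.6×50×0.25×11.6875 = 87.7 kips; rupture φR_n = 0.75×0.6×70×0.25×11.6875 = 92.0 kips; take 87.7 kips (yield).
Governing: min(148.7, 87.7) = 87.7 kips → base-metal shear.

87.7 kips (base-metal shear governs)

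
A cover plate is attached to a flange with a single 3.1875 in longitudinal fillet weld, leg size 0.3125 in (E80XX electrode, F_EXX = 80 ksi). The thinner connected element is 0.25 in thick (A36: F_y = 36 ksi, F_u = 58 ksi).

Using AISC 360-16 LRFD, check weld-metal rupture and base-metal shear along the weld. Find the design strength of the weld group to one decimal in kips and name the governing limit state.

Weld metal: throat = 0.707×0.3125 = 0.22094 in, L = 3.1875 in. φR_n = 0.75 × 0.6 × 80 × 0.22094 × 3.1875 = 25.4 kips.
Base metal shear (0.25 in plate): yield φR_n = 1.0×0.6×36×0.25×3.1875 = 17.2 kips; rupture φR_n = 0.75×0.6×58×0.25×3.1875 = 20.8 kips; take 17.2 kips (yield).
Governing: min(25.4, 17.2) = 17.2 kips → base-metal shear.

17.2 kips (base-metal shear governs)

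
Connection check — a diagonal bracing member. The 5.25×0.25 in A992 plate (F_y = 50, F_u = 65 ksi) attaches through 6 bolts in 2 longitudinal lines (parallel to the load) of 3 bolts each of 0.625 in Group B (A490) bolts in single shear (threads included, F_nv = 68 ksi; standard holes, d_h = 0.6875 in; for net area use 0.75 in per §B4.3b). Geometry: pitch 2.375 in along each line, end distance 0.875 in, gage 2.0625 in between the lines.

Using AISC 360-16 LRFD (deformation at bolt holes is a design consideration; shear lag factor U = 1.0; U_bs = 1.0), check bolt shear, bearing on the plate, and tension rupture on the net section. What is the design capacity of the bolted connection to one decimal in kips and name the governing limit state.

Bolt shear: A_b = π(0.625)²/4 = 0.3068 in². φR_n = 0.75 × 68 × 0.3068 × 6 × 1 = 93.9 kips.
Bearing (0.25 in plate, F_u = 65 ksi): end bolts L_c = 0.875 − 0.6875/2 = 0.53125, R_n = min(1.2×0.53125×0.25×65, 2.4×0.625×0.25×65) = 10.359 kips/bolt; interior L_c = 2.375 − 0.6875 = 1.6875, R_n = 24.375 kips/bolt. φR_n = 0.75 × (2×10.359 + 4×24.375) = 88.7 kips.
Tension rupture (net): A_n = (5.25 − 2×0.75)×0.25 = 0.9375 in² (U = 1.0, A_e = A_n). φR_n = 0.75 × 65 × 0.9375 = 45.7 kips.
Governing: min(93.9, 88.7, 45.7) = 45.7 kips → net-section rupture.

45.7 kips (net-section rupture governs)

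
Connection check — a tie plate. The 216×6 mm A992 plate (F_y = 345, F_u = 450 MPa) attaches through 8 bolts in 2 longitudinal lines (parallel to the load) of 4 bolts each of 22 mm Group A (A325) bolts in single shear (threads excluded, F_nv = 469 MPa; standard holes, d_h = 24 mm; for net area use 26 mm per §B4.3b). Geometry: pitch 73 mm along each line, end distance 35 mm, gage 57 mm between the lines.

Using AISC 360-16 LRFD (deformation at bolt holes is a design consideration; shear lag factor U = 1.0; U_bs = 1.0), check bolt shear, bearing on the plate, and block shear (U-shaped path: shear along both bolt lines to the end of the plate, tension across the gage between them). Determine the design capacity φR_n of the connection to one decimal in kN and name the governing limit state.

Bolt shear: A_b = π(22)²/4 = 380.13 mm². φR_n = 0.75 × 469 × 380.13 × 8 × 1 = 1069.7 kN.
Bearing (6 mm plate, F_u = 450 MPa): end bolts L_c = 35 − 24/2 = 23, R_n = min(1.2×23×6×450, 2.4×22×6×450) = 74.52 kN/bolt; interior L_c = 73 − 24 = 49, R_n = 142.56 kN/bolt. φR_n = 0.75 × (2×74.52 + 6×142.56) = 753.3 kN.
Block shear: shear path 2×[35+3×73] = 2×254 mm, A_gv = 3048, A_nv = 2×(254 − 3.5×26)×6 = 1956 mm²; tension across gage: (57 − 1×26)×6 = 186 mm². R_n = min(0.6×450×1956, 0.6×345×3048) + 1.0×450×186 = min(528.12, 630.94) + 83.7 = 611.82 kN. φR_n = 0.75 × 611.82 = 458.9 kN.
Governing: min(1069.7, 753.3, 458.9) = 458.9 kN → block shear.

458.9 kN (block shear governs)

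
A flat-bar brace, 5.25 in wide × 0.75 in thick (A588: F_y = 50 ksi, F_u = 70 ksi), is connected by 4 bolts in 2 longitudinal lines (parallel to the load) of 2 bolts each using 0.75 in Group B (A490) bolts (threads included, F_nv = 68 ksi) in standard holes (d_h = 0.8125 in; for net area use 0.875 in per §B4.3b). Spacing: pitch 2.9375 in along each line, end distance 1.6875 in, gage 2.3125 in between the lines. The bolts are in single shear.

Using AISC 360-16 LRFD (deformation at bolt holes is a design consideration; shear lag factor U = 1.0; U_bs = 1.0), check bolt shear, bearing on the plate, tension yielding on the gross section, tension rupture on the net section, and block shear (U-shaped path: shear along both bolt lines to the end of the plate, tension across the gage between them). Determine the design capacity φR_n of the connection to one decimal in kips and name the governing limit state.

90.1 kips (bolt shear governs)

Bolt shear: A_b = π(0.75)²/4 = 0.44179 in². φR_n = 0.75 × 68 × 0.44179 × 4 × 1 = 90.1 kips.
Bearing (0.75 in plate, F_u = 70 ksi): end bolts L_c = 1.6875 − 0.8125/2 = 1.28125, R_n = min(1.2×1.28125×0.75×70, 2.4×0.75×0.75×70) = 80.719 kips/bolt; interior L_c = 2.9375 − 0.8125 = 2.125, R_n = 94.5 kips/bolt. φR_n = 0.75 × (2×80.719 + 2×94.5) = 262.8 kips.
Tension yield (gross): A_g = 5.25×0.75 = 3.9375 in². φR_n = 0.90 × 50 × 3.9375 = 177.2 kips.
Tension rupture (net): A_n = (5.25 − 2×0.875)×0.75 = 2.625 in² (U = 1.0, A_e = A_n). φR_n = 0.75 × 70 × 2.625 = 137.8 kips.
Block shear: shear path 2×[1.6875+1×2.9375] = 2×4.625 in, A_gv = 6.9375, A_nv = 2×(4.625 − 1.5×0.875)×0.75 = 4.9688 in²; tension across gage: (2.3125 − 1×0.875)×0.75 = 1.0781 in². R_n = min(0.6×70×4.9688, 0.6×50×6.9375) + 1.0×70×1.0781 = min(208.69, 208.13) + 75.467 = 283.6 kips. φR_n = 0.75 × 283.6 = 212.7 kips.
Governing: min(90.1, 262.8, 177.2, 137.8, 212.7) = 90.1 kips → bolt shear.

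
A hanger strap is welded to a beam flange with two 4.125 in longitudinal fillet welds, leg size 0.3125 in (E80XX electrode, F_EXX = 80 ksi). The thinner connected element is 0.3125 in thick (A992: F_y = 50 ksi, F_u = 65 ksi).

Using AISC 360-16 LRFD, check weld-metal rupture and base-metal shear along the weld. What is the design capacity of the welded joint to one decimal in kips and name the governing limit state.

65.6 kips (weld metal governs)

Weld metal: throat = 0.707×0.3125 = 0.22094 in, L = 2×4.125 = 8.25 in. φR_n = 0.75 × 0.6 × 80 × 0.22094 × 8.25 = 65.6 kips.
Base metal shear (0.3125 in plate): yield φR_n = 1.0×0.6×50×0.3125×8.25 = 77.3 kips; rupture φR_n = 0.75×0.6×65×0.3125×8.25 = 75.4 kips; take 75.4 kips (rupture).
Governing: min(65.6, 75.4) = 65.6 kips → weld metal.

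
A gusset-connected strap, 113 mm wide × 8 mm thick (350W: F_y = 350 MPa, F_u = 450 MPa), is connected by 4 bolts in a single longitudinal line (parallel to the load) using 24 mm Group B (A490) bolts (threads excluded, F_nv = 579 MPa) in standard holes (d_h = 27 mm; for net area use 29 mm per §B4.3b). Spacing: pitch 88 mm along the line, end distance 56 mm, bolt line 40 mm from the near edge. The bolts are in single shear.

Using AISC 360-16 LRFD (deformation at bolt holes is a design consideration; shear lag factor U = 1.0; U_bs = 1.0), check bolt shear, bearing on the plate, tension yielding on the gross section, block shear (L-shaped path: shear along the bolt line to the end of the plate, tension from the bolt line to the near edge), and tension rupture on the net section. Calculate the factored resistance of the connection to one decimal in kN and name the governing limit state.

Bolt shear: A_b = π(24)²/4 = 452.39 mm². φR_n = 0.75 × 579 × 452.39 × 4 × 1 = 785.8 kN.
Bearing (8 mm plate, F_u = 450 MPa): end bolts L_c = 56 − 27/2 = 42.5, R_n = min(1.2×42.5×8×450, 2.4×24×8×450) = 183.6 kN/bolt; interior L_c = 88 − 27 = 61, R_n = 207.36 kN/bolt. φR_n = 0.75 × (1×183.6 + 3×207.36) = 604.3 kN.
Tension yield (gross): A_g = 113×8 = 904 mm². φR_n = 0.90 × 350 × 904 = 284.8 kN.
Block shear: shear path 1×[56+3×88] = 1×320 mm, A_gv = 2560, A_nv = 1×(320 − 3.5×29)×8 = 1748 mm²; tension to near edge: (40 − 0.5×29)×8 = 204 mm². R_n = min(0.6×450×1748, 0.6×350×2560) + 1.0×450×204 = min(471.96, 537.6) + 91.8 = 563.76 kN. φR_n = 0.75 × 563.76 = 422.8 kN.
Tension rupture (net): A_n = (113 − 1×29)×8 = 672 mm² (U = 1.0, A_e = A_n). φR_n = 0.75 × 450 × 672 = 226.8 kN.
Governing: min(785.8, 604.3, 284.8, 422.8, 226.8) = 226.8 kN → net-section rupture.

226.8 kN (net-section rupture governs)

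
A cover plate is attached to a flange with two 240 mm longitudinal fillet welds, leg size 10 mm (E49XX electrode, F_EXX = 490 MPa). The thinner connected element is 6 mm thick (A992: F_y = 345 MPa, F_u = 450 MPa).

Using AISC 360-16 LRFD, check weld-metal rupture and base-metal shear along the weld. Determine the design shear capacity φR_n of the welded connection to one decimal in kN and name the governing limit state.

583.2 kN (base-metal shear governs)

Weld metal: throat = 0.707×10 = 7.07 mm, L = 2×240 = 480 mm. φR_n = 0.75 × 0.6 × 490 × 7.07 × 480 = 748.3 kN.
Base metal shear (6 mm plate): yield φR_n = 1.0×0.6×345×6×480 = 596.2 kN; rupture φR_n = 0.75×0.6×450×6×480 = 583.2 kN; take 583.2 kN (rupture).
Governing: min(748.3, 583.2) = 583.2 kN → base-metal shear.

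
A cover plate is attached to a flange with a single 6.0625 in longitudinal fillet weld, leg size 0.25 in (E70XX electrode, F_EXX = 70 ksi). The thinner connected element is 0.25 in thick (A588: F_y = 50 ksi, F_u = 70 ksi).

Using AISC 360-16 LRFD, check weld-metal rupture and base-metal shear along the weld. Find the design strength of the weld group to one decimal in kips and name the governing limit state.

33.8 kips (weld metal governs)

Weld metal: throat = 0.707×0.25 = 0.17675 in, L = 6.0625 in. φR_n = 0.75 × 0.6 × 70 × 0.17675 × 6.0625 = 33.8 kips.
Base metal shear (0.25 in plate): yield φR_n = 1.0×0.6×50×0.25×6.0625 = 45.5 kips; rupture φR_n = 0.75×0.6×70×0.25×6.0625 = 47.7 kips; take 45.5 kips (yield).
Governing: min(33.8, 45.5) = 33.8 kips → weld metal.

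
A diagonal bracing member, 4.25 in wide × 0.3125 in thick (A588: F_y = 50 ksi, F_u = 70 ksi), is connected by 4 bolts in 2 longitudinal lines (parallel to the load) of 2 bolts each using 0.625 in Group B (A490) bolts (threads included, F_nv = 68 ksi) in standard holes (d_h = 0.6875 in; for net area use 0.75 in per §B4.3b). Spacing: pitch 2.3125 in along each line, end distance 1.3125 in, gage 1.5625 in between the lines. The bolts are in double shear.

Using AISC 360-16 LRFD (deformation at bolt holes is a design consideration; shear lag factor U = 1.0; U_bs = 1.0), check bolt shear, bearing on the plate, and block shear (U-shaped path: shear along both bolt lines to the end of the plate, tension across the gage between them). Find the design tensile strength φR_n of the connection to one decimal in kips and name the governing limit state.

62.5 kips (block shear governs)

Bolt shear: A_b = π(0.625)²/4 = 0.3068 in². φR_n = 0.75 × 68 × 0.3068 × 4 × 2 = 125.2 kips.
Bearing (0.3125 in plate, F_u = 70 ksi): end bolts L_c = 1.3125 − 0.6875/2 = 0.96875, R_n = min(1.2×0.96875×0.3125×70, 2.4×0.625×0.3125×70) = 25.43 kips/bolt; interior L_c = 2.3125 − 0.6875 = 1.625, R_n = 32.813 kips/bolt. φR_n = 0.75 × (2×25.43 + 2×32.813) = 87.4 kips.
Block shear: shear path 2×[1.3125+1×2.3125] = 2×3.625 in, A_gv = 2.2656, A_nv = 2×(3.625 − 1.5×0.75)×0.3125 = 1.5625 in²; tension across gage: (1.5625 − 1×0.75)×0.3125 = 0.25391 in². R_n = min(0.6×70×1.5625, 0.6×50×2.2656) + 1.0×70×0.25391 = min(65.625, 67.968) + 17.774 = 83.399 kips. φR_n = 0.75 × 83.399 = 62.5 kips.
Governing: min(125.2, 87.4, 62.5) = 62.5 kips → block shear.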